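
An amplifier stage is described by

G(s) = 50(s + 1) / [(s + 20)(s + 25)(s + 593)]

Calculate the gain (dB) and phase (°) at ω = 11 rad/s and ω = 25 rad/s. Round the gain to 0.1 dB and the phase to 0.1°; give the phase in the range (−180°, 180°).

ω = 11: -56.5 dB, 31.2°; ω = 25: -54.6 dB, -11.0°

At s = jω = j11:
zero (s+1): 1 + j11 → |·| = √(1²+11²) = √122 ≈ 11.045, ∠ = arctan(11/1) ≈ 84.81°
pole (s+20): 20 + j11 → |·| = √(20²+11²) = √521 ≈ 22.825, ∠ = arctan(11/20) ≈ 28.81°
pole (s+25): 25 + j11 → |·| = √(25²+11²) = √746 ≈ 27.313, ∠ = arctan(11/25) ≈ 23.75°
pole (s+593): 593 + j11 → |·| = √(593²+11²) = √351770 ≈ 593.1, ∠ = arctan(11/593) ≈ 1.06°
|G| = 50 · 11.045 / 3.6975e+05 ≈ 0.0014936
Gain = 20 log₁₀(0.0014936) ≈ -56.52 dB
∠G = 84.81° − 53.62° = 31.19°

At s = jω = j25:
zero (s+1): 1 + j25 → |·| = √(1²+25²) = √626 ≈ 25.02, ∠ = arctan(25/1) ≈ 87.71°
pole (s+20): 20 + j25 → |·| = √(20²+25²) = √1025 ≈ 32.016, ∠ = arctan(25/20) ≈ 51.34°
pole (s+25): 25 + j25 → |·| = √(25²+25²) = √1250 ≈ 35.355, ∠ = arctan(25/25) ≈ 45.00°
pole (s+593): 593 + j25 → |·| = √(593²+25²) = √352274 ≈ 593.53, ∠ = arctan(25/593) ≈ 2.41°
|G| = 50 · 25.02 / 6.7183e+05 ≈ 0.0018621
Gain = 20 log₁₀(0.0018621) ≈ -54.60 dB
∠G = 87.71° − 98.75° = -11.04°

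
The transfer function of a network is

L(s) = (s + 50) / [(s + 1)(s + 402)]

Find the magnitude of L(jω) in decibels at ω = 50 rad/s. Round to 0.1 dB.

-49.1 dB

At s = jω = j50:
zero (s+50): 50 + j50 → |·| = √(50²+50²) = √5000 ≈ 70.711, ∠ = arctan(50/50) ≈ 45.00°
pole (s+1): 1 + j50 → |·| = √(1²+50²) = √2501 ≈ 50.01, ∠ = arctan(50/1) ≈ 88.85°
pole (s+402): 402 + j50 → |·| = √(402²+50²) = √164104 ≈ 405.1, ∠ = arctan(50/402) ≈ 7.09°
|L| = 1 · 70.711 / 20259 ≈ 0.0034903
Gain = 20 log₁₀(0.0034903) ≈ -49.14 dB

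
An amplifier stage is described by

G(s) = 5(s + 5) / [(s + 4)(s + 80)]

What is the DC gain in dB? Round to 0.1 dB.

-22.1 dB

G(0) = 5·5 / (4·80) = 0.078125
20 log₁₀(0.078125) ≈ -22.14 dB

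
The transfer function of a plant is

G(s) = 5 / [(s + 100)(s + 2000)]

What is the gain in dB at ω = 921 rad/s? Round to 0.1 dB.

At s = jω = j921:
pole (s+100): 100 + j921 → |·| = √(100²+921²) = √858241 ≈ 926.41, ∠ = arctan(921/100) ≈ 83.80°
pole (s+2000): 2000 + j921 → |·| = √(2000²+921²) = √4848241 ≈ 2201.9, ∠ = arctan(921/2000) ≈ 24.73°
|G| = 5 / 2.0399e+06 ≈ 2.4511e-06
Gain = 20 log₁₀(2.4511e-06) ≈ -112.21 dB

-112.2 dB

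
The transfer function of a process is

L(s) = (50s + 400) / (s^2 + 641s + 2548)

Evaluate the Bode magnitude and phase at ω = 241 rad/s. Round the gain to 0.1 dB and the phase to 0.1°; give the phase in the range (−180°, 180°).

-22.7 dB, -21.7°

Substitute s = j241:
Numerator: 50(j241) + 400 = 400 + j12050
Denominator: (j241)^2 + 641(j241) + 2548 = -55533 + j154481
|N| = √(400² + 12050²) ≈ 12057, ∠N ≈ 88.10°
|D| = √(55533² + 154481²) ≈ 1.6416e+05, ∠D ≈ 109.77°
|L| = 12057 / 1.6416e+05 ≈ 0.073447
Gain = 20 log₁₀(0.073447) ≈ -22.68 dB
∠L = 88.10° − 109.77° = -21.67°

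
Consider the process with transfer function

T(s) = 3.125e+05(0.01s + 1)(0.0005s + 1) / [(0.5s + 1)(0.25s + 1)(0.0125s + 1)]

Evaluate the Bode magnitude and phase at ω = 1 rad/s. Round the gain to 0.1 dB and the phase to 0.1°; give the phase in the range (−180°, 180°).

108.7 dB, -40.7°

At ω = 1 rad/s:
zero (1 + j1·0.01) = 1 + j0.01 → |·| ≈ 1, ∠ ≈ 0.57°
zero (1 + j1·0.0005) = 1 + j0.0005 → |·| ≈ 1, ∠ ≈ 0.03°
pole (1 + j1·0.5) = 1 + j0.5 → |·| ≈ 1.118, ∠ ≈ 26.57°
pole (1 + j1·0.25) = 1 + j0.25 → |·| ≈ 1.0308, ∠ ≈ 14.04°
pole (1 + j1·0.0125) = 1 + j0.0125 → |·| ≈ 1.0001, ∠ ≈ 0.72°
|T| = 3.125e+05 · 1 · 1 / (1.118 · 1.0308 · 1.0001) ≈ 2.7114e+05
Gain = 20 log₁₀(2.7114e+05) ≈ 108.66 dB
∠T = (0.57° + 0.03°) − (26.57° + 14.04° + 0.72°) = -40.73°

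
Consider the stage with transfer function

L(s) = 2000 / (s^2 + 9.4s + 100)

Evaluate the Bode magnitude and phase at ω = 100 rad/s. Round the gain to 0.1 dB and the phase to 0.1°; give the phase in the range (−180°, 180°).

-13.9 dB, -174.6°

At s = jω = j100:
quadratic: (j100)² + 9.4·j100 + 100 = -9900 + j940 → |·| ≈ 9944.5, ∠ ≈ 174.58°
|L| = 2000 / 9944.5 ≈ 0.20112
Gain = 20 log₁₀(0.20112) ≈ -13.93 dB
∠L = 0.00° − 174.58° = -174.58°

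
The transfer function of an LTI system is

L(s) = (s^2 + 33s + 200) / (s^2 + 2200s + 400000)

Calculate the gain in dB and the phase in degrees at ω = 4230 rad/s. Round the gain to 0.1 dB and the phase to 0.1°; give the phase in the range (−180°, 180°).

-0.9 dB, 27.6°

Substitute s = j4230:
Numerator: (j4230)^2 + 33(j4230) + 200 = -17892700 + j139590
Denominator: (j4230)^2 + 2200(j4230) + 400000 = -17492900 + j9306000
|N| = √(17892700² + 139590²) ≈ 1.7893e+07, ∠N ≈ 179.55°
|D| = √(17492900² + 9306000²) ≈ 1.9814e+07, ∠D ≈ 151.99°
|L| = 1.7893e+07 / 1.9814e+07 ≈ 0.90305
Gain = 20 log₁₀(0.90305) ≈ -0.89 dB
∠L = 179.55° − 151.99° = 27.56°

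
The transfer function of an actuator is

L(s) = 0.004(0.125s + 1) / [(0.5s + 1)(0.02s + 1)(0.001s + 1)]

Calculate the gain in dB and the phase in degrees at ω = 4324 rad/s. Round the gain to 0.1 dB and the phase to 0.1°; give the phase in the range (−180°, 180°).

-111.7 dB, -166.4°

At ω = 4324 rad/s:
zero (1 + j4324·0.125) = 1 + j540.5 → |·| ≈ 540.5, ∠ ≈ 89.89°
pole (1 + j4324·0.5) = 1 + j2162 → |·| ≈ 2162, ∠ ≈ 89.97°
pole (1 + j4324·0.02) = 1 + j86.48 → |·| ≈ 86.486, ∠ ≈ 89.34°
pole (1 + j4324·0.001) = 1 + j4.324 → |·| ≈ 4.4381, ∠ ≈ 76.98°
|L| = 0.004 · 540.5 / (2162 · 86.486 · 4.4381) ≈ 2.6053e-06
Gain = 20 log₁₀(2.6053e-06) ≈ -111.68 dB
∠L = (89.89°) − (89.97° + 89.34° + 76.98°) = -166.40°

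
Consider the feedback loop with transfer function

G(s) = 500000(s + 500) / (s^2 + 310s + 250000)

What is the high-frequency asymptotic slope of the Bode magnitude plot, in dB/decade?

-20 dB/decade

Each pole contributes −20 dB/decade at high frequency; each zero contributes +20 dB/decade.
Net: 1 zero(s) − 2 pole(s) → -20 dB/decade.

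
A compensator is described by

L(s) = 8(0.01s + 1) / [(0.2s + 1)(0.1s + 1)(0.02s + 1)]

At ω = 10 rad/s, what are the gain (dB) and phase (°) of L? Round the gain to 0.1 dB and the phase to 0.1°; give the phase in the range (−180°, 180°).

At ω = 10 rad/s:
zero (1 + j10·0.01) = 1 + j0.1 → |·| ≈ 1.005, ∠ ≈ 5.71°
pole (1 + j10·0.2) = 1 + j2 → |·| ≈ 2.2361, ∠ ≈ 63.43°
pole (1 + j10·0.1) = 1 + j1 → |·| ≈ 1.4142, ∠ ≈ 45.00°
pole (1 + j10·0.02) = 1 + j0.2 → |·| ≈ 1.0198, ∠ ≈ 11.31°
|L| = 8 · 1.005 / (2.2361 · 1.4142 · 1.0198) ≈ 2.4931
Gain = 20 log₁₀(2.4931) ≈ 7.93 dB
∠L = (5.71°) − (63.43° + 45.00° + 11.31°) = -114.03°

7.9 dB, -114.0°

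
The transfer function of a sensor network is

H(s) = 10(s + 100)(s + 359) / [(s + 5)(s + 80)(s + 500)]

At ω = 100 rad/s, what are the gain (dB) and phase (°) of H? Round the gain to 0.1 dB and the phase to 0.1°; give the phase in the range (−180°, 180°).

At s = jω = j100:
zero (s+100): 100 + j100 → |·| = √(100²+100²) = √20000 ≈ 141.42, ∠ = arctan(100/100) ≈ 45.00°
zero (s+359): 359 + j100 → |·| = √(359²+100²) = √138881 ≈ 372.67, ∠ = arctan(100/359) ≈ 15.57°
pole (s+5): 5 + j100 → |·| = √(5²+100²) = √10025 ≈ 100.12, ∠ = arctan(100/5) ≈ 87.14°
pole (s+80): 80 + j100 → |·| = √(80²+100²) = √16400 ≈ 128.06, ∠ = arctan(100/80) ≈ 51.34°
pole (s+500): 500 + j100 → |·| = √(500²+100²) = √260000 ≈ 509.9, ∠ = arctan(100/500) ≈ 11.31°
|H| = 10 · 52703 / 6.5376e+06 ≈ 0.080615
Gain = 20 log₁₀(0.080615) ≈ -21.87 dB
∠H = 60.57° − 149.79° = -89.22°

-21.9 dB, -89.2°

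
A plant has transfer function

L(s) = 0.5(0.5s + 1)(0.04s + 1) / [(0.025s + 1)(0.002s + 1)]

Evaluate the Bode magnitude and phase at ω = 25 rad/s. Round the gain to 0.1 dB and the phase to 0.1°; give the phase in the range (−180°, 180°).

At ω = 25 rad/s:
zero (1 + j25·0.5) = 1 + j12.5 → |·| ≈ 12.54, ∠ ≈ 85.43°
zero (1 + j25·0.04) = 1 + j1 → |·| ≈ 1.4142, ∠ ≈ 45.00°
pole (1 + j25·0.025) = 1 + j0.625 → |·| ≈ 1.1792, ∠ ≈ 32.01°
pole (1 + j25·0.002) = 1 + j0.05 → |·| ≈ 1.0012, ∠ ≈ 2.86°
|L| = 0.5 · 12.54 · 1.4142 / (1.1792 · 1.0012) ≈ 7.5105
Gain = 20 log₁₀(7.5105) ≈ 17.51 dB
∠L = (85.43° + 45.00°) − (32.01° + 2.86°) = 95.56°

17.5 dB, 95.6°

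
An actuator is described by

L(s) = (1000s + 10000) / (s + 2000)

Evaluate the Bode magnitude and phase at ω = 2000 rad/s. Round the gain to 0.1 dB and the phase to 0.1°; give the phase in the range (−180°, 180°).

57.0 dB, 44.7°

Substitute s = j2000:
Numerator: 1000(j2000) + 10000 = 10000 + j2000000
Denominator: (j2000) + 2000 = 2000 + j2000
|N| = √(10000² + 2000000²) ≈ 2e+06, ∠N ≈ 89.71°
|D| = √(2000² + 2000²) ≈ 2828.4, ∠D ≈ 45.00°
|L| = 2e+06 / 2828.4 ≈ 707.11
Gain = 20 log₁₀(707.11) ≈ 56.99 dB
∠L = 89.71° − 45.00° = 44.71°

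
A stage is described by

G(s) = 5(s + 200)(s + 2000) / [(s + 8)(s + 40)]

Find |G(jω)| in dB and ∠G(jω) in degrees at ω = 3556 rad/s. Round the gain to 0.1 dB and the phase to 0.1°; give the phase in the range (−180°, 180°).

15.2 dB, -31.8°

At s = jω = j3556:
zero (s+200): 200 + j3556 → |·| = √(200²+3556²) = √12685136 ≈ 3561.6, ∠ = arctan(3556/200) ≈ 86.78°
zero (s+2000): 2000 + j3556 → |·| = √(2000²+3556²) = √16645136 ≈ 4079.8, ∠ = arctan(3556/2000) ≈ 60.65°
pole (s+8): 8 + j3556 → |·| = √(8²+3556²) = √12645200 ≈ 3556, ∠ = arctan(3556/8) ≈ 89.87°
pole (s+40): 40 + j3556 → |·| = √(40²+3556²) = √12646736 ≈ 3556.2, ∠ = arctan(3556/40) ≈ 89.36°
|G| = 5 · 1.4531e+07 / 1.2646e+07 ≈ 5.7453
Gain = 20 log₁₀(5.7453) ≈ 15.19 dB
∠G = 147.43° − 179.23° = -31.80°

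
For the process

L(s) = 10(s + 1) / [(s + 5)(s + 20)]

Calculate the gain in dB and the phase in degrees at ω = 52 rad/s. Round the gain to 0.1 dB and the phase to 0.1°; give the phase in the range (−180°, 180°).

At s = jω = j52:
zero (s+1): 1 + j52 → |·| = √(1²+52²) = √2705 ≈ 52.01, ∠ = arctan(52/1) ≈ 88.90°
pole (s+5): 5 + j52 → |·| = √(5²+52²) = √2729 ≈ 52.24, ∠ = arctan(52/5) ≈ 84.51°
pole (s+20): 20 + j52 → |·| = √(20²+52²) = √3104 ≈ 55.714, ∠ = arctan(52/20) ≈ 68.96°
|L| = 10 · 52.01 / 2910.5 ≈ 0.1787
Gain = 20 log₁₀(0.1787) ≈ -14.96 dB
∠L = 88.90° − 153.47° = -64.57°

-15.0 dB, -64.6°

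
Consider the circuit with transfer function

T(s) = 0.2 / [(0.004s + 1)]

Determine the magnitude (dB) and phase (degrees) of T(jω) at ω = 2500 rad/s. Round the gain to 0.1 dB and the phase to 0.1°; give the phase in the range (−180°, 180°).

At ω = 2500 rad/s:
pole (1 + j2500·0.004) = 1 + j10 → |·| ≈ 10.05, ∠ ≈ 84.29°
|T| = 0.2 · 1 / (10.05) ≈ 0.0199
Gain = 20 log₁₀(0.0199) ≈ -34.02 dB
∠T = (0°) − (84.29°) = -84.29°

-34.0 dB, -84.3°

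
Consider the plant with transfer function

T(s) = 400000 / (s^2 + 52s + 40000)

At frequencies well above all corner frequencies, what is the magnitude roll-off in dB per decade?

Each pole contributes −20 dB/decade at high frequency; each zero contributes +20 dB/decade.
Net: 0 zero(s) − 2 pole(s) → -40 dB/decade.

-40 dB/decade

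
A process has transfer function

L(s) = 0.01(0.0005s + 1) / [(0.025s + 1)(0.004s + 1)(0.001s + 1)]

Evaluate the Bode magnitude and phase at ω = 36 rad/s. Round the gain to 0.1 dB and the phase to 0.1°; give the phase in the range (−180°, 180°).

At ω = 36 rad/s:
zero (1 + j36·0.0005) = 1 + j0.018 → |·| ≈ 1.0002, ∠ ≈ 1.03°
pole (1 + j36·0.025) = 1 + j0.9 → |·| ≈ 1.3454, ∠ ≈ 41.99°
pole (1 + j36·0.004) = 1 + j0.144 → |·| ≈ 1.0103, ∠ ≈ 8.19°
pole (1 + j36·0.001) = 1 + j0.036 → |·| ≈ 1.0006, ∠ ≈ 2.06°
|L| = 0.01 · 1.0002 / (1.3454 · 1.0103 · 1.0006) ≈ 0.007354
Gain = 20 log₁₀(0.007354) ≈ -42.67 dB
∠L = (1.03°) − (41.99° + 8.19° + 2.06°) = -51.21°

-42.7 dB, -51.2°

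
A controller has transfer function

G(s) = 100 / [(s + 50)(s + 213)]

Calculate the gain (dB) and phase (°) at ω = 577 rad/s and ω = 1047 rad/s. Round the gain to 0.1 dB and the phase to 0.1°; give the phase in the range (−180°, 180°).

ω = 577: -71.0 dB, -154.8°; ω = 1047: -81.0 dB, -165.8°

At s = jω = j577:
pole (s+50): 50 + j577 → |·| = √(50²+577²) = √335429 ≈ 579.16, ∠ = arctan(577/50) ≈ 85.05°
pole (s+213): 213 + j577 → |·| = √(213²+577²) = √378298 ≈ 615.06, ∠ = arctan(577/213) ≈ 69.74°
|G| = 100 / 3.5622e+05 ≈ 0.00028073
Gain = 20 log₁₀(0.00028073) ≈ -71.03 dB
∠G = 0.00° − 154.79° = -154.79°

At s = jω = j1047:
pole (s+50): 50 + j1047 → |·| = √(50²+1047²) = √1098709 ≈ 1048.2, ∠ = arctan(1047/50) ≈ 87.27°
pole (s+213): 213 + j1047 → |·| = √(213²+1047²) = √1141578 ≈ 1068.4, ∠ = arctan(1047/213) ≈ 78.50°
|G| = 100 / 1.1199e+06 ≈ 8.9294e-05
Gain = 20 log₁₀(8.9294e-05) ≈ -80.98 dB
∠G = 0.00° − 165.77° = -165.77°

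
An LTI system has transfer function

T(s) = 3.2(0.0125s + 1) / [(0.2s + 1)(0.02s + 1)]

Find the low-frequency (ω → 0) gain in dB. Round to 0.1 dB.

T(0) = 3.2 · 1 / 1 = 3.2
20 log₁₀(3.2) ≈ 10.10 dB

10.1 dB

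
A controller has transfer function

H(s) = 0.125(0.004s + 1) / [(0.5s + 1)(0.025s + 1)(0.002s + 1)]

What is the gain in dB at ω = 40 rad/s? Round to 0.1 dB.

At ω = 40 rad/s:
zero (1 + j40·0.004) = 1 + j0.16 → |·| ≈ 1.0127, ∠ ≈ 9.09°
pole (1 + j40·0.5) = 1 + j20 → |·| ≈ 20.025, ∠ ≈ 87.14°
pole (1 + j40·0.025) = 1 + j1 → |·| ≈ 1.4142, ∠ ≈ 45.00°
pole (1 + j40·0.002) = 1 + j0.08 → |·| ≈ 1.0032, ∠ ≈ 4.57°
|H| = 0.125 · 1.0127 / (20.025 · 1.4142 · 1.0032) ≈ 0.0044557
Gain = 20 log₁₀(0.0044557) ≈ -47.02 dB

-47.0 dB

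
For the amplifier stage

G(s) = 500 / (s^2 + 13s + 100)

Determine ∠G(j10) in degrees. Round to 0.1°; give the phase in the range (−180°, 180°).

-90.0°

At s = jω = j10:
quadratic: (j10)² + 13·j10 + 100 = 0 + j130 → |·| ≈ 130, ∠ ≈ 90.00°
∠G = 0.00° − 90.00° = -90.00°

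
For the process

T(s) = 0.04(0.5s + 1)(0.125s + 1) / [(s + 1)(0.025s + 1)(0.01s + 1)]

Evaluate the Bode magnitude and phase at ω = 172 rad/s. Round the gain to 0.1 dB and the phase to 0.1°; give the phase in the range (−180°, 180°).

-26.2 dB, -49.7°

At ω = 172 rad/s:
zero (1 + j172·0.5) = 1 + j86 → |·| ≈ 86.006, ∠ ≈ 89.33°
zero (1 + j172·0.125) = 1 + j21.5 → |·| ≈ 21.523, ∠ ≈ 87.34°
pole (1 + j172·1) = 1 + j172 → |·| ≈ 172, ∠ ≈ 89.67°
pole (1 + j172·0.025) = 1 + j4.3 → |·| ≈ 4.4147, ∠ ≈ 76.91°
pole (1 + j172·0.01) = 1 + j1.72 → |·| ≈ 1.9896, ∠ ≈ 59.83°
|T| = 0.04 · 86.006 · 21.523 / (172 · 4.4147 · 1.9896) ≈ 0.049011
Gain = 20 log₁₀(0.049011) ≈ -26.19 dB
∠T = (89.33° + 87.34°) − (89.67° + 76.91° + 59.83°) = -49.74°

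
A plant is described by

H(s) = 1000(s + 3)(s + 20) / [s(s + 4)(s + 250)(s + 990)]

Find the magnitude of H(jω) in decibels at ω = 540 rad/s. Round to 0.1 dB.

-56.5 dB

At s = jω = j540:
zero (s+3): 3 + j540 → |·| = √(3²+540²) = √291609 ≈ 540.01, ∠ = arctan(540/3) ≈ 89.68°
zero (s+20): 20 + j540 → |·| = √(20²+540²) = √292000 ≈ 540.37, ∠ = arctan(540/20) ≈ 87.88°
pole (s+4): 4 + j540 → |·| = √(4²+540²) = √291616 ≈ 540.01, ∠ = arctan(540/4) ≈ 89.58°
pole (s+250): 250 + j540 → |·| = √(250²+540²) = √354100 ≈ 595.06, ∠ = arctan(540/250) ≈ 65.16°
pole (s+990): 990 + j540 → |·| = √(990²+540²) = √1271700 ≈ 1127.7, ∠ = arctan(540/990) ≈ 28.61°
pole at origin: |s| = 540, ∠ = 90.00° (in denominator)
|H| = 1000 · 2.9181e+05 / 1.9568e+11 ≈ 0.0014913
Gain = 20 log₁₀(0.0014913) ≈ -56.53 dB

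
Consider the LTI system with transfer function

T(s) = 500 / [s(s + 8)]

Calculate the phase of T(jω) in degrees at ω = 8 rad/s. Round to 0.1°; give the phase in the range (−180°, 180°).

At s = jω = j8:
pole (s+8): 8 + j8 → |·| = √(8²+8²) = √128 ≈ 11.314, ∠ = arctan(8/8) ≈ 45.00°
pole at origin: |s| = 8, ∠ = 90.00° (in denominator)
∠T = 0.00° − 135.00° = -135.00°

-135.0°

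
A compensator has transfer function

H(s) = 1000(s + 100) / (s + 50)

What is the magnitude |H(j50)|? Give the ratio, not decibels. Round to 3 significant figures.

At s = jω = j50:
zero (s+100): 100 + j50 → |·| = √(100²+50²) = √12500 ≈ 111.8, ∠ = arctan(50/100) ≈ 26.57°
pole (s+50): 50 + j50 → |·| = √(50²+50²) = √5000 ≈ 70.711, ∠ = arctan(50/50) ≈ 45.00°
|H| = 1000 · 111.8 / 70.711 ≈ 1581.1

1.58e+03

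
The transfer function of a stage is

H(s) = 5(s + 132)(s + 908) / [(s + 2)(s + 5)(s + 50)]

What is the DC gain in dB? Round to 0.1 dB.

H(0) = 5·132·908 / (2·5·50) ≈ 1198.6
20 log₁₀(1198.6) ≈ 61.57 dB

61.6 dB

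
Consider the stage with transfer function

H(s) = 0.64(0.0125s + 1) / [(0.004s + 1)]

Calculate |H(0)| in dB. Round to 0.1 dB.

H(0) = 0.64 · 1 / 1 = 0.64
20 log₁₀(0.64) ≈ -3.88 dB

-3.9 dB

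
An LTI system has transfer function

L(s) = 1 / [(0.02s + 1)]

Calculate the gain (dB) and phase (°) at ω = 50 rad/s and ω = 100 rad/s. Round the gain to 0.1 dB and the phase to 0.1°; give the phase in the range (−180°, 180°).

ω = 50: -3.0 dB, -45.0°; ω = 100: -7.0 dB, -63.4°

At ω = 50 rad/s:
pole (1 + j50·0.02) = 1 + j1 → |·| ≈ 1.4142, ∠ ≈ 45.00°
|L| = 1 · 1 / (1.4142) ≈ 0.70711
Gain = 20 log₁₀(0.70711) ≈ -3.01 dB
∠L = (0°) − (45.00°) = -45.00°

At ω = 100 rad/s:
pole (1 + j100·0.02) = 1 + j2 → |·| ≈ 2.2361, ∠ ≈ 63.43°
|L| = 1 · 1 / (2.2361) ≈ 0.44721
Gain = 20 log₁₀(0.44721) ≈ -6.99 dB
∠L = (0°) − (63.43°) = -63.43°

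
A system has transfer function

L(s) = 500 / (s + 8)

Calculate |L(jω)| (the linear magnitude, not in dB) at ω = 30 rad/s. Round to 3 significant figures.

At s = jω = j30:
pole (s+8): 8 + j30 → |·| = √(8²+30²) = √964 ≈ 31.048, ∠ = arctan(30/8) ≈ 75.07°
|L| = 500 / 31.048 ≈ 16.104

16.1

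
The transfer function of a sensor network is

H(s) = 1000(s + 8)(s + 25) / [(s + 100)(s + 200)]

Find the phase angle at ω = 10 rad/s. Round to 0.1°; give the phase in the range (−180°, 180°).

64.6°

At s = jω = j10:
zero (s+8): 8 + j10 → |·| = √(8²+10²) = √164 ≈ 12.806, ∠ = arctan(10/8) ≈ 51.34°
zero (s+25): 25 + j10 → |·| = √(25²+10²) = √725 ≈ 26.926, ∠ = arctan(10/25) ≈ 21.80°
pole (s+100): 100 + j10 → |·| = √(100²+10²) = √10100 ≈ 100.5, ∠ = arctan(10/100) ≈ 5.71°
pole (s+200): 200 + j10 → |·| = √(200²+10²) = √40100 ≈ 200.25, ∠ = arctan(10/200) ≈ 2.86°
∠H = 73.14° − 8.57° = 64.57°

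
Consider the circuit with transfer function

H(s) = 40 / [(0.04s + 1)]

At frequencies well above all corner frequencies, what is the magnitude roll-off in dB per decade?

-20 dB/decade

Each pole contributes −20 dB/decade at high frequency; each zero contributes +20 dB/decade.
Net: 0 zero(s) − 1 pole(s) → -20 dB/decade.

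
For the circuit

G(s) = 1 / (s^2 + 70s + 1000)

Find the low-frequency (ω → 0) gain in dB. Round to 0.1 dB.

-60.0 dB

G(0) = 1 / 1000 = 0.001
20 log₁₀(0.001) ≈ -60.00 dB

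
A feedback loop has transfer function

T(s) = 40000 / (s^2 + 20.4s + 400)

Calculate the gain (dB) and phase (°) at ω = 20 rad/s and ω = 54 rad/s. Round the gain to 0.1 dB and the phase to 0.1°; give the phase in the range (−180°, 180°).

At s = jω = j20:
quadratic: (j20)² + 20.4·j20 + 400 = 0 + j408 → |·| ≈ 408, ∠ ≈ 90.00°
|T| = 40000 / 408 ≈ 98.039
Gain = 20 log₁₀(98.039) ≈ 39.83 dB
∠T = 0.00° − 90.00° = -90.00°

At s = jω = j54:
quadratic: (j54)² + 20.4·j54 + 400 = -2516 + j1101.6 → |·| ≈ 2746.6, ∠ ≈ 156.35°
|T| = 40000 / 2746.6 ≈ 14.563
Gain = 20 log₁₀(14.563) ≈ 23.27 dB
∠T = 0.00° − 156.35° = -156.35°

ω = 20: 39.8 dB, -90.0°; ω = 54: 23.3 dB, -156.4°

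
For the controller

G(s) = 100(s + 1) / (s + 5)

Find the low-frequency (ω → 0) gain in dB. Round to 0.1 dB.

G(0) = 100·1 / (5) = 20
20 log₁₀(20) ≈ 26.02 dB

26.0 dB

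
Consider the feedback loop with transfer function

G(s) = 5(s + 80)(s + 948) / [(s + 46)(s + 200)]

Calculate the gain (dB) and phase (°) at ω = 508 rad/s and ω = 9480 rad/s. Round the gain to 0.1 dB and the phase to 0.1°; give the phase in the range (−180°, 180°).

ω = 508: 19.9 dB, -44.1°; ω = 9480: 14.0 dB, -4.7°

At s = jω = j508:
zero (s+80): 80 + j508 → |·| = √(80²+508²) = √264464 ≈ 514.26, ∠ = arctan(508/80) ≈ 81.05°
zero (s+948): 948 + j508 → |·| = √(948²+508²) = √1156768 ≈ 1075.5, ∠ = arctan(508/948) ≈ 28.19°
pole (s+46): 46 + j508 → |·| = √(46²+508²) = √260180 ≈ 510.08, ∠ = arctan(508/46) ≈ 84.83°
pole (s+200): 200 + j508 → |·| = √(200²+508²) = √298064 ≈ 545.95, ∠ = arctan(508/200) ≈ 68.51°
|G| = 5 · 5.5309e+05 / 2.7848e+05 ≈ 9.9305
Gain = 20 log₁₀(9.9305) ≈ 19.94 dB
∠G = 109.24° − 153.34° = -44.10°

At s = jω = j9480:
zero (s+80): 80 + j9480 → |·| = √(80²+9480²) = √89876800 ≈ 9480.3, ∠ = arctan(9480/80) ≈ 89.52°
zero (s+948): 948 + j9480 → |·| = √(948²+9480²) = √90769104 ≈ 9527.3, ∠ = arctan(9480/948) ≈ 84.29°
pole (s+46): 46 + j9480 → |·| = √(46²+9480²) = √89872516 ≈ 9480.1, ∠ = arctan(9480/46) ≈ 89.72°
pole (s+200): 200 + j9480 → |·| = √(200²+9480²) = √89910400 ≈ 9482.1, ∠ = arctan(9480/200) ≈ 88.79°
|G| = 5 · 9.0322e+07 / 8.9891e+07 ≈ 5.024
Gain = 20 log₁₀(5.024) ≈ 14.02 dB
∠G = 173.81° − 178.51° = -4.70°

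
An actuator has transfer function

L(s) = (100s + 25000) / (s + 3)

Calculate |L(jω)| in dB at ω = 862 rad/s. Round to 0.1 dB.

40.4 dB

Substitute s = j862:
Numerator: 100(j862) + 25000 = 25000 + j86200
Denominator: (j862) + 3 = 3 + j862
|N| = √(25000² + 86200²) ≈ 89752, ∠N ≈ 73.83°
|D| = √(3² + 862²) ≈ 862.01, ∠D ≈ 89.80°
|L| = 89752 / 862.01 ≈ 104.12
Gain = 20 log₁₀(104.12) ≈ 40.35 dB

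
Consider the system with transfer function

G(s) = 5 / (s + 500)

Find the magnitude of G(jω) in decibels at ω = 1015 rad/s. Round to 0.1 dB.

Substitute s = j1015:
Numerator: 5 = 5 + j0
Denominator: (j1015) + 500 = 500 + j1015
|N| = √(5² + 0²) ≈ 5, ∠N ≈ 0.00°
|D| = √(500² + 1015²) ≈ 1131.5, ∠D ≈ 63.77°
|G| = 5 / 1131.5 ≈ 0.0044189
Gain = 20 log₁₀(0.0044189) ≈ -47.09 dB

-47.1 dB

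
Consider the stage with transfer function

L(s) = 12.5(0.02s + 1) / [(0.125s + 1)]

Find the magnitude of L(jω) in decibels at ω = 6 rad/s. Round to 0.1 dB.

20.1 dB

At ω = 6 rad/s:
zero (1 + j6·0.02) = 1 + j0.12 → |·| ≈ 1.0072, ∠ ≈ 6.84°
pole (1 + j6·0.125) = 1 + j0.75 → |·| ≈ 1.25, ∠ ≈ 36.87°
|L| = 12.5 · 1.0072 / (1.25) ≈ 10.072
Gain = 20 log₁₀(10.072) ≈ 20.06 dB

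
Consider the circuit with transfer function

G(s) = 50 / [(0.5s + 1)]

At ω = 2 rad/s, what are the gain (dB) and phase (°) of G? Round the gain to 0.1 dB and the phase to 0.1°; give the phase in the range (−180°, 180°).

At ω = 2 rad/s:
pole (1 + j2·0.5) = 1 + j1 → |·| ≈ 1.4142, ∠ ≈ 45.00°
|G| = 50 · 1 / (1.4142) ≈ 35.356
Gain = 20 log₁₀(35.356) ≈ 30.97 dB
∠G = (0°) − (45.00°) = -45.00°

31.0 dB, -45.0°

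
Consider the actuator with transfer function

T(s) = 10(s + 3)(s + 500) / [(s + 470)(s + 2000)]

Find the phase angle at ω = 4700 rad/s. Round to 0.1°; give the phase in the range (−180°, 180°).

At s = jω = j4700:
zero (s+3): 3 + j4700 → |·| = √(3²+4700²) = √22090009 ≈ 4700, ∠ = arctan(4700/3) ≈ 89.96°
zero (s+500): 500 + j4700 → |·| = √(500²+4700²) = √22340000 ≈ 4726.5, ∠ = arctan(4700/500) ≈ 83.93°
pole (s+470): 470 + j4700 → |·| = √(470²+4700²) = √22310900 ≈ 4723.4, ∠ = arctan(4700/470) ≈ 84.29°
pole (s+2000): 2000 + j4700 → |·| = √(2000²+4700²) = √26090000 ≈ 5107.8, ∠ = arctan(4700/2000) ≈ 66.95°
∠T = 173.89° − 151.24° = 22.65°

22.7°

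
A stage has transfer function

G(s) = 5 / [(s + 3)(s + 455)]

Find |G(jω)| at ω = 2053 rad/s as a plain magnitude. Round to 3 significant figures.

At s = jω = j2053:
pole (s+3): 3 + j2053 → |·| = √(3²+2053²) = √4214818 ≈ 2053, ∠ = arctan(2053/3) ≈ 89.92°
pole (s+455): 455 + j2053 → |·| = √(455²+2053²) = √4421834 ≈ 2102.8, ∠ = arctan(2053/455) ≈ 77.50°
|G| = 5 / 4.317e+06 ≈ 1.1582e-06

1.16e-06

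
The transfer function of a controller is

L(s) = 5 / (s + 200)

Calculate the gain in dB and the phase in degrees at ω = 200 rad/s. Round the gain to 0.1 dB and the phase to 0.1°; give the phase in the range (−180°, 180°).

Substitute s = j200:
Numerator: 5 = 5 + j0
Denominator: (j200) + 200 = 200 + j200
|N| = √(5² + 0²) ≈ 5, ∠N ≈ 0.00°
|D| = √(200² + 200²) ≈ 282.84, ∠D ≈ 45.00°
|L| = 5 / 282.84 ≈ 0.017678
Gain = 20 log₁₀(0.017678) ≈ -35.05 dB
∠L = 0.00° − 45.00° = -45.00°

-35.1 dB, -45.0°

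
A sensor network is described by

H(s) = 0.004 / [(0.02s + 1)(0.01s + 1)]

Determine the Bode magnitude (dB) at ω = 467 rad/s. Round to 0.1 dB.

At ω = 467 rad/s:
pole (1 + j467·0.02) = 1 + j9.34 → |·| ≈ 9.3934, ∠ ≈ 83.89°
pole (1 + j467·0.01) = 1 + j4.67 → |·| ≈ 4.7759, ∠ ≈ 77.91°
|H| = 0.004 · 1 / (9.3934 · 4.7759) ≈ 8.9162e-05
Gain = 20 log₁₀(8.9162e-05) ≈ -81.00 dB

-81.0 dB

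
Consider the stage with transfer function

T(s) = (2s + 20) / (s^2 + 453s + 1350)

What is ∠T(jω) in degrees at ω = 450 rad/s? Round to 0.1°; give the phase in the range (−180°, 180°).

-45.9°

Substitute s = j450:
Numerator: 2(j450) + 20 = 20 + j900
Denominator: (j450)^2 + 453(j450) + 1350 = -201150 + j203850
|N| = √(20² + 900²) ≈ 900.22, ∠N ≈ 88.73°
|D| = √(201150² + 203850²) ≈ 2.8638e+05, ∠D ≈ 134.62°
∠T = 88.73° − 134.62° = -45.89°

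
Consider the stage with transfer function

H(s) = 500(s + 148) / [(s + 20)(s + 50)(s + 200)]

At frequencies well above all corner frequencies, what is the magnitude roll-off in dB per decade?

-40 dB/decade

Each pole contributes −20 dB/decade at high frequency; each zero contributes +20 dB/decade.
Net: 1 zero(s) − 3 pole(s) → -40 dB/decade.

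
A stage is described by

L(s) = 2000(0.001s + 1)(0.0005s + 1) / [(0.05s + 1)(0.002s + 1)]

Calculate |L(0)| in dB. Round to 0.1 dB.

L(0) = 2000 · 1 / 1 = 2000
20 log₁₀(2000) ≈ 66.02 dB

66.0 dB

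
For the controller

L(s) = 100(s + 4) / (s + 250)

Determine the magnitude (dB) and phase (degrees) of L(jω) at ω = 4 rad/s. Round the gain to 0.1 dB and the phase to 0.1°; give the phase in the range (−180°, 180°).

At s = jω = j4:
zero (s+4): 4 + j4 → |·| = √(4²+4²) = √32 ≈ 5.6569, ∠ = arctan(4/4) ≈ 45.00°
pole (s+250): 250 + j4 → |·| = √(250²+4²) = √62516 ≈ 250.03, ∠ = arctan(4/250) ≈ 0.92°
|L| = 100 · 5.6569 / 250.03 ≈ 2.2625
Gain = 20 log₁₀(2.2625) ≈ 7.09 dB
∠L = 45.00° − 0.92° = 44.08°

7.1 dB, 44.1°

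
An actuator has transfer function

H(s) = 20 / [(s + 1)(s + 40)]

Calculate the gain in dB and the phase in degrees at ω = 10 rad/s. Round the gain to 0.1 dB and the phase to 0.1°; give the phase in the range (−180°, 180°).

At s = jω = j10:
pole (s+1): 1 + j10 → |·| = √(1²+10²) = √101 ≈ 10.05, ∠ = arctan(10/1) ≈ 84.29°
pole (s+40): 40 + j10 → |·| = √(40²+10²) = √1700 ≈ 41.231, ∠ = arctan(10/40) ≈ 14.04°
|H| = 20 / 414.37 ≈ 0.048266
Gain = 20 log₁₀(0.048266) ≈ -26.33 dB
∠H = 0.00° − 98.33° = -98.33°

-26.3 dB, -98.3°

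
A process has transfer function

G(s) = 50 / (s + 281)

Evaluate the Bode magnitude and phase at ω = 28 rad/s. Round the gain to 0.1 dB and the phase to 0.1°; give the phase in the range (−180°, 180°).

Substitute s = j28:
Numerator: 50 = 50 + j0
Denominator: (j28) + 281 = 281 + j28
|N| = √(50² + 0²) ≈ 50, ∠N ≈ 0.00°
|D| = √(281² + 28²) ≈ 282.39, ∠D ≈ 5.69°
|G| = 50 / 282.39 ≈ 0.17706
Gain = 20 log₁₀(0.17706) ≈ -15.04 dB
∠G = 0.00° − 5.69° = -5.69°

-15.0 dB, -5.7°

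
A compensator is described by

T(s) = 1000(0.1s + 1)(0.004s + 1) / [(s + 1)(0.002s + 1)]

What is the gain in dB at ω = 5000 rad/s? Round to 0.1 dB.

46.0 dB

At ω = 5000 rad/s:
zero (1 + j5000·0.1) = 1 + j500 → |·| ≈ 500, ∠ ≈ 89.89°
zero (1 + j5000·0.004) = 1 + j20 → |·| ≈ 20.025, ∠ ≈ 87.14°
pole (1 + j5000·1) = 1 + j5000 → |·| ≈ 5000, ∠ ≈ 89.99°
pole (1 + j5000·0.002) = 1 + j10 → |·| ≈ 10.05, ∠ ≈ 84.29°
|T| = 1000 · 500 · 20.025 / (5000 · 10.05) ≈ 199.25
Gain = 20 log₁₀(199.25) ≈ 45.99 dB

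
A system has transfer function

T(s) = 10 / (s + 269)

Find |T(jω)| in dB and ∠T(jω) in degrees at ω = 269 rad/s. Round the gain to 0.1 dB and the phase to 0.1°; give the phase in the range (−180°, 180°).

-31.6 dB, -45.0°

Substitute s = j269:
Numerator: 10 = 10 + j0
Denominator: (j269) + 269 = 269 + j269
|N| = √(10² + 0²) ≈ 10, ∠N ≈ 0.00°
|D| = √(269² + 269²) ≈ 380.42, ∠D ≈ 45.00°
|T| = 10 / 380.42 ≈ 0.026287
Gain = 20 log₁₀(0.026287) ≈ -31.61 dB
∠T = 0.00° − 45.00° = -45.00°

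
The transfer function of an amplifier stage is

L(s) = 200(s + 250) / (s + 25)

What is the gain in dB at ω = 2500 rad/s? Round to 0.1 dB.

46.1 dB

At s = jω = j2500:
zero (s+250): 250 + j2500 → |·| = √(250²+2500²) = √6312500 ≈ 2512.5, ∠ = arctan(2500/250) ≈ 84.29°
pole (s+25): 25 + j2500 → |·| = √(25²+2500²) = √6250625 ≈ 2500.1, ∠ = arctan(2500/25) ≈ 89.43°
|L| = 200 · 2512.5 / 2500.1 ≈ 200.99
Gain = 20 log₁₀(200.99) ≈ 46.06 dB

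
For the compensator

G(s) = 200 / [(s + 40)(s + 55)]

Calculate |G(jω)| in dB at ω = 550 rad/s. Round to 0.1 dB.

-63.7 dB

At s = jω = j550:
pole (s+40): 40 + j550 → |·| = √(40²+550²) = √304100 ≈ 551.45, ∠ = arctan(550/40) ≈ 85.84°
pole (s+55): 55 + j550 → |·| = √(55²+550²) = √305525 ≈ 552.74, ∠ = arctan(550/55) ≈ 84.29°
|G| = 200 / 3.0481e+05 ≈ 0.00065615
Gain = 20 log₁₀(0.00065615) ≈ -63.66 dB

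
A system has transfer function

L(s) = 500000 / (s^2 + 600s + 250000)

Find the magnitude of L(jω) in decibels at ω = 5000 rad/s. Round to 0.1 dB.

At s = jω = j5000:
quadratic: (j5000)² + 600·j5000 + 250000 = -24750000 + j3000000 → |·| ≈ 2.4931e+07, ∠ ≈ 173.09°
|L| = 500000 / 2.4931e+07 ≈ 0.020055
Gain = 20 log₁₀(0.020055) ≈ -33.96 dB

-34.0 dB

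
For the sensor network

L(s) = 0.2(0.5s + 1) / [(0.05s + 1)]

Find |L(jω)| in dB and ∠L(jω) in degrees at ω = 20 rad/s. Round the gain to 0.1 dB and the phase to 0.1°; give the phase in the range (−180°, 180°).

3.1 dB, 39.3°

At ω = 20 rad/s:
zero (1 + j20·0.5) = 1 + j10 → |·| ≈ 10.05, ∠ ≈ 84.29°
pole (1 + j20·0.05) = 1 + j1 → |·| ≈ 1.4142, ∠ ≈ 45.00°
|L| = 0.2 · 10.05 / (1.4142) ≈ 1.4213
Gain = 20 log₁₀(1.4213) ≈ 3.05 dB
∠L = (84.29°) − (45.00°) = 39.29°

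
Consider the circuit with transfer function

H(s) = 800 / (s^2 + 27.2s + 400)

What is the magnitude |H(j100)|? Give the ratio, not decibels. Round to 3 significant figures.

0.0802

At s = jω = j100:
quadratic: (j100)² + 27.2·j100 + 400 = -9600 + j2720 → |·| ≈ 9977.9, ∠ ≈ 164.18°
|H| = 800 / 9977.9 ≈ 0.080177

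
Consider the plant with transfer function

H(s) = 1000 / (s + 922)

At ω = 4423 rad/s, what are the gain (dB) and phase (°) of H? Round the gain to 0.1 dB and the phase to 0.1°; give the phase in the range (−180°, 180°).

-13.1 dB, -78.2°

Substitute s = j4423:
Numerator: 1000 = 1000 + j0
Denominator: (j4423) + 922 = 922 + j4423
|N| = √(1000² + 0²) ≈ 1000, ∠N ≈ 0.00°
|D| = √(922² + 4423²) ≈ 4518.1, ∠D ≈ 78.22°
|H| = 1000 / 4518.1 ≈ 0.22133
Gain = 20 log₁₀(0.22133) ≈ -13.10 dB
∠H = 0.00° − 78.22° = -78.22°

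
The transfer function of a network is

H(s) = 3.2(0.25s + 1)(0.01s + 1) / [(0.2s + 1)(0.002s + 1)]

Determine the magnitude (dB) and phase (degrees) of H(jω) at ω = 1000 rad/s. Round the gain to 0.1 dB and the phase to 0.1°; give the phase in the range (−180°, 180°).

At ω = 1000 rad/s:
zero (1 + j1000·0.25) = 1 + j250 → |·| ≈ 250, ∠ ≈ 89.77°
zero (1 + j1000·0.01) = 1 + j10 → |·| ≈ 10.05, ∠ ≈ 84.29°
pole (1 + j1000·0.2) = 1 + j200 → |·| ≈ 200, ∠ ≈ 89.71°
pole (1 + j1000·0.002) = 1 + j2 → |·| ≈ 2.2361, ∠ ≈ 63.43°
|H| = 3.2 · 250 · 10.05 / (200 · 2.2361) ≈ 17.978
Gain = 20 log₁₀(17.978) ≈ 25.09 dB
∠H = (89.77° + 84.29°) − (89.71° + 63.43°) = 20.92°

25.1 dB, 20.9°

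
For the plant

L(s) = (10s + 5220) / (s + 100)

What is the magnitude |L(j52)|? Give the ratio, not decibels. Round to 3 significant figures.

Substitute s = j52:
Numerator: 10(j52) + 5220 = 5220 + j520
Denominator: (j52) + 100 = 100 + j52
|N| = √(5220² + 520²) ≈ 5245.8, ∠N ≈ 5.69°
|D| = √(100² + 52²) ≈ 112.71, ∠D ≈ 27.47°
|L| = 5245.8 / 112.71 ≈ 46.542

46.5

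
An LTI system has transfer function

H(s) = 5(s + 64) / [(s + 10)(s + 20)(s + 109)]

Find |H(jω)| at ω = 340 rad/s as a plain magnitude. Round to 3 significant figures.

At s = jω = j340:
zero (s+64): 64 + j340 → |·| = √(64²+340²) = √119696 ≈ 345.97, ∠ = arctan(340/64) ≈ 79.34°
pole (s+10): 10 + j340 → |·| = √(10²+340²) = √115700 ≈ 340.15, ∠ = arctan(340/10) ≈ 88.32°
pole (s+20): 20 + j340 → |·| = √(20²+340²) = √116000 ≈ 340.59, ∠ = arctan(340/20) ≈ 86.63°
pole (s+109): 109 + j340 → |·| = √(109²+340²) = √127481 ≈ 357.04, ∠ = arctan(340/109) ≈ 72.22°
|H| = 5 · 345.97 / 4.1364e+07 ≈ 4.182e-05

4.18e-05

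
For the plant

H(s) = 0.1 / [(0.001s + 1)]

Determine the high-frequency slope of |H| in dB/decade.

Each pole contributes −20 dB/decade at high frequency; each zero contributes +20 dB/decade.
Net: 0 zero(s) − 1 pole(s) → -20 dB/decade.

-20 dB/decade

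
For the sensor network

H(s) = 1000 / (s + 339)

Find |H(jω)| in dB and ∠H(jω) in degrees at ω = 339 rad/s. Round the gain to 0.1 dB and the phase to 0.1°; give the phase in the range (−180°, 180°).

Substitute s = j339:
Numerator: 1000 = 1000 + j0
Denominator: (j339) + 339 = 339 + j339
|N| = √(1000² + 0²) ≈ 1000, ∠N ≈ 0.00°
|D| = √(339² + 339²) ≈ 479.42, ∠D ≈ 45.00°
|H| = 1000 / 479.42 ≈ 2.0859
Gain = 20 log₁₀(2.0859) ≈ 6.39 dB
∠H = 0.00° − 45.00° = -45.00°

6.4 dB, -45.0°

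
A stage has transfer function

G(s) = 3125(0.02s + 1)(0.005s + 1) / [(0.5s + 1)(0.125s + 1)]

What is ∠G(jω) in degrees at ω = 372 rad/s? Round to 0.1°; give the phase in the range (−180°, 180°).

At ω = 372 rad/s:
zero (1 + j372·0.02) = 1 + j7.44 → |·| ≈ 7.5069, ∠ ≈ 82.34°
zero (1 + j372·0.005) = 1 + j1.86 → |·| ≈ 2.1118, ∠ ≈ 61.74°
pole (1 + j372·0.5) = 1 + j186 → |·| ≈ 186, ∠ ≈ 89.69°
pole (1 + j372·0.125) = 1 + j46.5 → |·| ≈ 46.511, ∠ ≈ 88.77°
∠G = (82.34° + 61.74°) − (89.69° + 88.77°) = -34.38°

-34.4°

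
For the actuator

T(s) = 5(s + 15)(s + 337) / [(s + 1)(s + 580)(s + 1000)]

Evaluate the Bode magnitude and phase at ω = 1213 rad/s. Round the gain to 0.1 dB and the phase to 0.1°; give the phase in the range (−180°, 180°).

At s = jω = j1213:
zero (s+15): 15 + j1213 → |·| = √(15²+1213²) = √1471594 ≈ 1213.1, ∠ = arctan(1213/15) ≈ 89.29°
zero (s+337): 337 + j1213 → |·| = √(337²+1213²) = √1584938 ≈ 1258.9, ∠ = arctan(1213/337) ≈ 74.47°
pole (s+1): 1 + j1213 → |·| = √(1²+1213²) = √1471370 ≈ 1213, ∠ = arctan(1213/1) ≈ 89.95°
pole (s+580): 580 + j1213 → |·| = √(580²+1213²) = √1807769 ≈ 1344.5, ∠ = arctan(1213/580) ≈ 64.45°
pole (s+1000): 1000 + j1213 → |·| = √(1000²+1213²) = √2471369 ≈ 1572.1, ∠ = arctan(1213/1000) ≈ 50.50°
|T| = 5 · 1.5272e+06 / 2.5639e+09 ≈ 0.0029783
Gain = 20 log₁₀(0.0029783) ≈ -50.52 dB
∠T = 163.76° − 204.90° = -41.14°

-50.5 dB, -41.1°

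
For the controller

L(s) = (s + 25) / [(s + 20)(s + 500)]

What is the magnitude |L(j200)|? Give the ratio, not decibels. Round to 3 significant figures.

At s = jω = j200:
zero (s+25): 25 + j200 → |·| = √(25²+200²) = √40625 ≈ 201.56, ∠ = arctan(200/25) ≈ 82.87°
pole (s+20): 20 + j200 → |·| = √(20²+200²) = √40400 ≈ 201, ∠ = arctan(200/20) ≈ 84.29°
pole (s+500): 500 + j200 → |·| = √(500²+200²) = √290000 ≈ 538.52, ∠ = arctan(200/500) ≈ 21.80°
|L| = 1 · 201.56 / 1.0824e+05 ≈ 0.0018622

0.00186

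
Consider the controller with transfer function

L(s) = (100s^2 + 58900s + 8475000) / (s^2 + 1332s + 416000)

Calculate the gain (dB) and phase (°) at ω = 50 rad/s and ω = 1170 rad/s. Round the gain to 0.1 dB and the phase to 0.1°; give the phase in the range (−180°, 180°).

ω = 50: 26.4 dB, 10.6°; ω = 1170: 38.0 dB, 30.3°

Substitute s = j50:
Numerator: 100(j50)^2 + 58900(j50) + 8475000 = 8225000 + j2945000
Denominator: (j50)^2 + 1332(j50) + 416000 = 413500 + j66600
|N| = √(8225000² + 2945000²) ≈ 8.7363e+06, ∠N ≈ 19.70°
|D| = √(413500² + 66600²) ≈ 4.1883e+05, ∠D ≈ 9.15°
|L| = 8.7363e+06 / 4.1883e+05 ≈ 20.859
Gain = 20 log₁₀(20.859) ≈ 26.39 dB
∠L = 19.70° − 9.15° = 10.55°

Substitute s = j1170:
Numerator: 100(j1170)^2 + 58900(j1170) + 8475000 = -128415000 + j68913000
Denominator: (j1170)^2 + 1332(j1170) + 416000 = -952900 + j1558440
|N| = √(128415000² + 68913000²) ≈ 1.4574e+08, ∠N ≈ 151.78°
|D| = √(952900² + 1558440²) ≈ 1.8267e+06, ∠D ≈ 121.44°
|L| = 1.4574e+08 / 1.8267e+06 ≈ 79.783
Gain = 20 log₁₀(79.783) ≈ 38.04 dB
∠L = 151.78° − 121.44° = 30.34°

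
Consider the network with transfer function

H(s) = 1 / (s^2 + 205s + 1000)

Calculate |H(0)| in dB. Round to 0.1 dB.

H(0) = 1 / 1000 = 0.001
20 log₁₀(0.001) ≈ -60.00 dB

-60.0 dB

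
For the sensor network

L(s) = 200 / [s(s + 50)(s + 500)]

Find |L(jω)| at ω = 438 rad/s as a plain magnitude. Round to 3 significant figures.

At s = jω = j438:
pole (s+50): 50 + j438 → |·| = √(50²+438²) = √194344 ≈ 440.84, ∠ = arctan(438/50) ≈ 83.49°
pole (s+500): 500 + j438 → |·| = √(500²+438²) = √441844 ≈ 664.71, ∠ = arctan(438/500) ≈ 41.22°
pole at origin: |s| = 438, ∠ = 90.00° (in denominator)
|L| = 200 / 1.2835e+08 ≈ 1.5582e-06

1.56e-06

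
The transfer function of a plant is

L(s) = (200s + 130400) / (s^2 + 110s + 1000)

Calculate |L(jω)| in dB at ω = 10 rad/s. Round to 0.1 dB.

Substitute s = j10:
Numerator: 200(j10) + 130400 = 130400 + j2000
Denominator: (j10)^2 + 110(j10) + 1000 = 900 + j1100
|N| = √(130400² + 2000²) ≈ 1.3042e+05, ∠N ≈ 0.88°
|D| = √(900² + 1100²) ≈ 1421.3, ∠D ≈ 50.71°
|L| = 1.3042e+05 / 1421.3 ≈ 91.761
Gain = 20 log₁₀(91.761) ≈ 39.25 dB

39.3 dB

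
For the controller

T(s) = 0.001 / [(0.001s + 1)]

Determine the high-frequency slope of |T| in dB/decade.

-20 dB/decade

Each pole contributes −20 dB/decade at high frequency; each zero contributes +20 dB/decade.
Net: 0 zero(s) − 1 pole(s) → -20 dB/decade.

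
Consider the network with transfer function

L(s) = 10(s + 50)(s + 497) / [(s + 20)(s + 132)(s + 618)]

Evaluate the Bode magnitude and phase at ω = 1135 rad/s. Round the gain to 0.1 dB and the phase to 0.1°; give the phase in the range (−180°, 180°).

-41.5 dB, -80.0°

At s = jω = j1135:
zero (s+50): 50 + j1135 → |·| = √(50²+1135²) = √1290725 ≈ 1136.1, ∠ = arctan(1135/50) ≈ 87.48°
zero (s+497): 497 + j1135 → |·| = √(497²+1135²) = √1535234 ≈ 1239, ∠ = arctan(1135/497) ≈ 66.35°
pole (s+20): 20 + j1135 → |·| = √(20²+1135²) = √1288625 ≈ 1135.2, ∠ = arctan(1135/20) ≈ 88.99°
pole (s+132): 132 + j1135 → |·| = √(132²+1135²) = √1305649 ≈ 1142.6, ∠ = arctan(1135/132) ≈ 83.37°
pole (s+618): 618 + j1135 → |·| = √(618²+1135²) = √1670149 ≈ 1292.3, ∠ = arctan(1135/618) ≈ 61.43°
|L| = 10 · 1.4076e+06 / 1.6762e+09 ≈ 0.0083976
Gain = 20 log₁₀(0.0083976) ≈ -41.52 dB
∠L = 153.83° − 233.79° = -79.96°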